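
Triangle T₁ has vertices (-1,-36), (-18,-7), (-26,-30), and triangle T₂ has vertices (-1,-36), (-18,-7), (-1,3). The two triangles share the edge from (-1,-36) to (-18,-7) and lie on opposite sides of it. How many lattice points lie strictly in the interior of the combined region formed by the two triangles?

623

The union is the simple quadrilateral with vertices (-1,-36), (-26,-30), (-18,-7), (-1,3) in order.
Using the shoelace formula, 2A = |[(-1)·(-30) − (-26)·(-36)] + [(-26)·(-7) − (-18)·(-30)] + [(-18)·3 − (-1)·(-7)] + [(-1)·(-36) − (-1)·3]| = 1286, so the area is 643.
The number of boundary lattice points is Σ gcd(|Δx|,|Δy|) = gcd(25,6) + gcd(8,23) + gcd(17,10) + gcd(0,39) = 1+1+1+39 = 42.
By Pick's theorem I = A − B/2 + 1 = 643 − 42/2 + 1 = 623.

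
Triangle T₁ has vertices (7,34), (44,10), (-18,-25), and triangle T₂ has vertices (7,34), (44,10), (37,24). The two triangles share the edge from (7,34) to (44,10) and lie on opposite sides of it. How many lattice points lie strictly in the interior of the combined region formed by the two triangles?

The union is the simple quadrilateral with vertices (7,34), (-18,-25), (44,10), (37,24) in order.
By the shoelace formula, twice the signed area is |[7·(-25) − (-18)·34] + [(-18)·10 − 44·(-25)] + [44·24 − 37·10] + [37·34 − 7·24]| = 3133, so the area is 3133/2.
Summing gcd(|Δx|,|Δy|) over the edges gives the boundary count: gcd(25,59) + gcd(62,35) + gcd(7,14) + gcd(30,10) = 1+1+7+10 = 19.
By Pick's theorem I = A − B/2 + 1 = 3133/2 − 19/2 + 1 = 1558.

1558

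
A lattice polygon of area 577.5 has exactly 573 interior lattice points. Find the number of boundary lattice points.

11

Pick's theorem gives A = I + B/2 − 1, so B = 2(A − I + 1) = 2(577.5 − 573 + 1) = 11.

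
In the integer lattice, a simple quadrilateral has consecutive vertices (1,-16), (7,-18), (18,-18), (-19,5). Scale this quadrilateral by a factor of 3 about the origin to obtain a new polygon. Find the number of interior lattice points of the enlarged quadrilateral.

1504

By the shoelace formula, twice the signed area is |(1·(-18) − 7·(-16)) + (7·(-18) − 18·(-18)) + (18·5 − (-19)·(-18)) + ((-19)·(-16) − 1·5)| = 339, so the area is 339/2.
Along each edge there are gcd(|Δx|,|Δy|)+1 lattice points, so counting each shared vertex once the boundary has gcd(6,2) + gcd(11,0) + gcd(37,23) + gcd(20,21) = 2+11+1+1 = 15.
Scaling by 3 multiplies the area by 3² = 9 (so the new area is 1525.5) and multiplies the boundary lattice-point count by 3, giving 45.
By Pick's theorem, the interior count of the dilated polygon is 1525.5 − 45/2 + 1 = 1504.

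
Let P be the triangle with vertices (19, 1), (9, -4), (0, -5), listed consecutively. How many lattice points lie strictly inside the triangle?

By the shoelace formula, twice the signed area is |(19·(-4) − 9·1) + (9·(-5) − 0·(-4)) + (0·1 − 19·(-5))| = 35, so the area is 17.5.
The number of boundary lattice points is Σ gcd(|Δx|,|Δy|) = gcd(10,5) + gcd(9,1) + gcd(19,6) = 5+1+1 = 7.
By Pick's theorem A = I + B/2 − 1, so I = 17.5 − 7/2 + 1 = 15.

15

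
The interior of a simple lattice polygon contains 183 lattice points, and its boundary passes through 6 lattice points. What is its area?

185

Pick's theorem states A = I + B/2 − 1, so A = 183 + 6/2 − 1 = 185.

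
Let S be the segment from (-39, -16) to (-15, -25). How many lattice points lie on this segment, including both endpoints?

The number of lattice points on a segment between lattice points is gcd(|Δx|,|Δy|) + 1 = gcd(24,9) + 1 = 3 + 1 = 4.

4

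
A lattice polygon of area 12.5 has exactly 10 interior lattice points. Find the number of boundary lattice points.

Pick's theorem gives A = I + B/2 − 1, so B = 2(A − I + 1) = 2(12.5 − 10 + 1) = 7.

7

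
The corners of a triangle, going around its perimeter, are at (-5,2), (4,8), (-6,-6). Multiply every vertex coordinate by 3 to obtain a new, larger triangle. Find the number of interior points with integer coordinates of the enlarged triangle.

289

Using the shoelace formula, 2A = |((-5)·8 − 4·2) + (4·(-6) − (-6)·8) + ((-6)·2 − (-5)·(-6))| = 66, so the area is 33.
Summing gcd(|Δx|,|Δy|) over the edges gives the boundary count: gcd(9,6) + gcd(10,14) + gcd(1,8) = 3+2+1 = 6.
Scaling by 3 multiplies the area by 3² = 9 (so the new area is 297) and multiplies the boundary lattice-point count by 3, giving 18.
By Pick's theorem, the interior count of the dilated polygon is 297 − 18/2 + 1 = 289.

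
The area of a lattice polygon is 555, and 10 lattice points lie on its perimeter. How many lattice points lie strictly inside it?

551

Pick's theorem A = I + B/2 − 1 rearranges to I = A − B/2 + 1 = 555 − 10/2 + 1 = 551.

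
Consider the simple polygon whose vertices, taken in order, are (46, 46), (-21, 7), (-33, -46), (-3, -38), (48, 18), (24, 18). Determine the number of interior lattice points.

3025

The shoelace formula gives twice the area as |[46·7 − (-21)·46] + [(-21)·(-46) − (-33)·7] + [(-33)·(-38) − (-3)·(-46)] + [(-3)·18 − 48·(-38)] + [48·18 − 24·18] + [24·46 − 46·18]| = 6079, so the area is 6079/2.
Summing gcd(|Δx|,|Δy|) over the edges gives the boundary count: gcd(67,39) + gcd(12,53) + gcd(30,8) + gcd(51,56) + gcd(24,0) + gcd(22,28) = 1+1+2+1+24+2 = 31.
By Pick's theorem A = I + B/2 − 1, so I = 6079/2 − 31/2 + 1 = 3025.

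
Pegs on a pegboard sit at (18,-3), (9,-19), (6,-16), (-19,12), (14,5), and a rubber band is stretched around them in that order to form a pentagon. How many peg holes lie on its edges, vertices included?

10

Along each edge there are gcd(|Δx|,|Δy|)+1 lattice points, so counting each shared vertex once the boundary has gcd(9,16) + gcd(3,3) + gcd(25,28) + gcd(33,7) + gcd(4,8) = 1+3+1+1+4 = 10.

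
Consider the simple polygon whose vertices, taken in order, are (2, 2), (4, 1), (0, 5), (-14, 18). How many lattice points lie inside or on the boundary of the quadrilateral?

22

The shoelace formula gives twice the area as |(2·1 − 4·2) + (4·5 − 0·1) + (0·18 − (-14)·5) + ((-14)·2 − 2·18)| = 20, so the area is 10.
Along each edge there are gcd(|Δx|,|Δy|)+1 lattice points, so counting each shared vertex once the boundary has gcd(2,1) + gcd(4,4) + gcd(14,13) + gcd(16,16) = 1+4+1+16 = 22.
Pick's theorem gives I = A − B/2 + 1 = 10 − 22/2 + 1 = 0, so the closed region contains I + B = 0 + 22 = 22 lattice points.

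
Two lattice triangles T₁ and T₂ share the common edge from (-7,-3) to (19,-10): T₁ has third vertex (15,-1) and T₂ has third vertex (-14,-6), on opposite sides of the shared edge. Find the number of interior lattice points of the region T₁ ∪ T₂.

165

The union is the simple quadrilateral with vertices (-7,-3), (15,-1), (19,-10), (-14,-6) in order.
Using the shoelace formula, 2A = |[(-7)·(-1) − 15·(-3)] + [15·(-10) − 19·(-1)] + [19·(-6) − (-14)·(-10)] + [(-14)·(-3) − (-7)·(-6)]| = 333, so the area is 333/2.
Summing gcd(|Δx|,|Δy|) over the edges gives the boundary count: gcd(22,2) + gcd(4,9) + gcd(33,4) + gcd(7,3) = 2+1+1+1 = 5.
By Pick's theorem I = A − B/2 + 1 = 333/2 − 5/2 + 1 = 165.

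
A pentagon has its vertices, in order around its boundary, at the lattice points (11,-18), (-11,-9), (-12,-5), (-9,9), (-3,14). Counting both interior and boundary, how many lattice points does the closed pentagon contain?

Using the shoelace formula, 2A = |(11·(-9) − (-11)·(-18)) + ((-11)·(-5) − (-12)·(-9)) + ((-12)·9 − (-9)·(-5)) + ((-9)·14 − (-3)·9) + ((-3)·(-18) − 11·14)| = 702, so the area is 351.
The number of boundary lattice points is Σ gcd(|Δx|,|Δy|) = gcd(22,9) + gcd(1,4) + gcd(3,14) + gcd(6,5) + gcd(14,32) = 1+1+1+1+2 = 6.
Pick's theorem gives I = A − B/2 + 1 = 351 − 6/2 + 1 = 349, so the closed region contains I + B = 349 + 6 = 355 lattice points.

355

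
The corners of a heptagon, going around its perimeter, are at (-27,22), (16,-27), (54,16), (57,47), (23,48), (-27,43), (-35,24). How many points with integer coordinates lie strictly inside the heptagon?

By the shoelace formula, twice the signed area is |((-27)·(-27) − 16·22) + (16·16 − 54·(-27)) + (54·47 − 57·16) + (57·48 − 23·47) + (23·43 − (-27)·48) + ((-27)·24 − (-35)·43) + ((-35)·22 − (-27)·24)| = 8392, so the area is 4196.
Summing gcd(|Δx|,|Δy|) over the edges gives the boundary count: gcd(43,49) + gcd(38,43) + gcd(3,31) + gcd(34,1) + gcd(50,5) + gcd(8,19) + gcd(8,2) = 1+1+1+1+5+1+2 = 12.
Pick's theorem gives I = A − B/2 + 1 = 4196 − 12/2 + 1 = 4191.

4191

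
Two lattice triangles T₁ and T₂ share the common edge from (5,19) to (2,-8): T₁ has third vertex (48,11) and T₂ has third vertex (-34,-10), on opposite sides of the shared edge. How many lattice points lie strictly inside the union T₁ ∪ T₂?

1074

The union is the simple quadrilateral with vertices (5,19), (48,11), (2,-8), (-34,-10) in order.
The shoelace formula gives twice the area as |(5·11 − 48·19) + (48·(-8) − 2·11) + (2·(-10) − (-34)·(-8)) + ((-34)·19 − 5·(-10))| = 2151, so the area is 1075.5.
Along each edge there are gcd(|Δx|,|Δy|)+1 lattice points, so counting each shared vertex once the boundary has gcd(43,8) + gcd(46,19) + gcd(36,2) + gcd(39,29) = 1+1+2+1 = 5.
By Pick's theorem I = A − B/2 + 1 = 1075.5 − 5/2 + 1 = 1074.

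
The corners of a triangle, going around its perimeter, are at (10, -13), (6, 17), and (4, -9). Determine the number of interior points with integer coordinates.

80

By the shoelace formula, twice the signed area is |(10·17 − 6·(-13)) + (6·(-9) − 4·17) + (4·(-13) − 10·(-9))| = 164, so the area is 82.
Summing gcd(|Δx|,|Δy|) over the edges gives the boundary count: gcd(4,30) + gcd(2,26) + gcd(6,4) = 2+2+2 = 6.
By Pick's theorem A = I + B/2 − 1, so I = 82 − 6/2 + 1 = 80.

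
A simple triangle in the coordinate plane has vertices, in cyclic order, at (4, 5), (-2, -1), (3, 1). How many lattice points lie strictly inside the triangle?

6

Using the shoelace formula, 2A = |(4·(-1) − (-2)·5) + ((-2)·1 − 3·(-1)) + (3·5 − 4·1)| = 18, so the area is 9.
Along each edge there are gcd(|Δx|,|Δy|)+1 lattice points, so counting each shared vertex once the boundary has gcd(6,6) + gcd(5,2) + gcd(1,4) = 6+1+1 = 8.
Pick's theorem gives I = A − B/2 + 1 = 9 − 8/2 + 1 = 6.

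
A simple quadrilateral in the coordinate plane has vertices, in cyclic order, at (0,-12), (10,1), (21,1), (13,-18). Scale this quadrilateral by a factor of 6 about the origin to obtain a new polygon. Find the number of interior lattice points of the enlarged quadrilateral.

The shoelace formula gives twice the area as |(0·1 − 10·(-12)) + (10·1 − 21·1) + (21·(-18) − 13·1) + (13·(-12) − 0·(-18))| = 438, so the area is 219.
Along each edge there are gcd(|Δx|,|Δy|)+1 lattice points, so counting each shared vertex once the boundary has gcd(10,13) + gcd(11,0) + gcd(8,19) + gcd(13,6) = 1+11+1+1 = 14.
Scaling by 6 multiplies the area by 6² = 36 (so the new area is 7884) and multiplies the boundary lattice-point count by 6, giving 84.
By Pick's theorem, the interior count of the dilated polygon is 7884 − 84/2 + 1 = 7843.

7843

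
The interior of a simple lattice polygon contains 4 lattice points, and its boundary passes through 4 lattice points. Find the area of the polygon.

5

By Pick's theorem, A = I + B/2 − 1 = 4 + 4/2 − 1 = 5.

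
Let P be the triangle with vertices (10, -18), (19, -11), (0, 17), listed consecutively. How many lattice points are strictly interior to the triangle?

The shoelace formula gives twice the area as |(10·(-11) − 19·(-18)) + (19·17 − 0·(-11)) + (0·(-18) − 10·17)| = 385, so the area is 385/2.
Summing gcd(|Δx|,|Δy|) over the edges gives the boundary count: gcd(9,7) + gcd(19,28) + gcd(10,35) = 1+1+5 = 7.
Pick's theorem gives I = A − B/2 + 1 = 385/2 − 7/2 + 1 = 190.

190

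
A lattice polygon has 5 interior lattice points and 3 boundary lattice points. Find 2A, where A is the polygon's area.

11

By Pick's theorem, A = I + B/2 − 1 = 5 + 3/2 − 1 = 11/2.
Hence 2A = 11.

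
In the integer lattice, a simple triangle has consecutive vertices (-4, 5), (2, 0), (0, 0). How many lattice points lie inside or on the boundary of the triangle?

8

Using the shoelace formula, 2A = |[(-4)·0 − 2·5] + [2·0 − 0·0] + [0·5 − (-4)·0]| = 10, so the area is 5.
Along each edge there are gcd(|Δx|,|Δy|)+1 lattice points, so counting each shared vertex once the boundary has gcd(6,5) + gcd(2,0) + gcd(4,5) = 1+2+1 = 4.
Pick's theorem gives I = A − B/2 + 1 = 5 − 4/2 + 1 = 4, so the closed region contains I + B = 4 + 4 = 8 lattice points.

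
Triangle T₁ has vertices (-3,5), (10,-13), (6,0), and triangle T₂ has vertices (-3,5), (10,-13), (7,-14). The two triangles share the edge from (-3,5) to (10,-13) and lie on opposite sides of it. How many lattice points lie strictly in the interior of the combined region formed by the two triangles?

81

The union is the simple quadrilateral with vertices (-3,5), (6,0), (10,-13), (7,-14) in order.
The shoelace formula gives twice the area as |((-3)·0 − 6·5) + (6·(-13) − 10·0) + (10·(-14) − 7·(-13)) + (7·5 − (-3)·(-14))| = 164, so the area is 82.
The number of boundary lattice points is Σ gcd(|Δx|,|Δy|) = gcd(9,5) + gcd(4,13) + gcd(3,1) + gcd(10,19) = 1+1+1+1 = 4.
By Pick's theorem I = A − B/2 + 1 = 82 − 4/2 + 1 = 81.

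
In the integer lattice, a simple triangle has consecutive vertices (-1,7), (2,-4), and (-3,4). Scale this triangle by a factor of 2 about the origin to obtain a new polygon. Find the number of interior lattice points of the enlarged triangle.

60

The shoelace formula gives twice the area as |[(-1)·(-4) − 2·7] + [2·4 − (-3)·(-4)] + [(-3)·7 − (-1)·4]| = 31, so the area is 31/2.
Along each edge there are gcd(|Δx|,|Δy|)+1 lattice points, so counting each shared vertex once the boundary has gcd(3,11) + gcd(5,8) + gcd(2,3) = 1+1+1 = 3.
Scaling by 2 multiplies the area by 2² = 4 (so the new area is 62) and multiplies the boundary lattice-point count by 2, giving 6.
By Pick's theorem, the interior count of the dilated polygon is 62 − 6/2 + 1 = 60.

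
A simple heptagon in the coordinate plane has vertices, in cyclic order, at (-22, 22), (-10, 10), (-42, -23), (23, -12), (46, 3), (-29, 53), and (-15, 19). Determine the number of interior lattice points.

2560

Using the shoelace formula, 2A = |[(-22)·10 − (-10)·22] + [(-10)·(-23) − (-42)·10] + [(-42)·(-12) − 23·(-23)] + [23·3 − 46·(-12)] + [46·53 − (-29)·3] + [(-29)·19 − (-15)·53] + [(-15)·22 − (-22)·19]| = 5161, so the area is 2580.5.
Along each edge there are gcd(|Δx|,|Δy|)+1 lattice points, so counting each shared vertex once the boundary has gcd(12,12) + gcd(32,33) + gcd(65,11) + gcd(23,15) + gcd(75,50) + gcd(14,34) + gcd(7,3) = 12+1+1+1+25+2+1 = 43.
Pick's theorem gives I = A − B/2 + 1 = 2580.5 − 43/2 + 1 = 2560.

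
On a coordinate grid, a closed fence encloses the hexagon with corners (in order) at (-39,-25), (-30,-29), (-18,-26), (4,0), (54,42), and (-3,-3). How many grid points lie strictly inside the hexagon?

By the shoelace formula, twice the signed area is |((-39)·(-29) − (-30)·(-25)) + ((-30)·(-26) − (-18)·(-29)) + ((-18)·0 − 4·(-26)) + (4·42 − 54·0) + (54·(-3) − (-3)·42) + ((-3)·(-25) − (-39)·(-3))| = 833, so the area is 416.5.
Along each edge there are gcd(|Δx|,|Δy|)+1 lattice points, so counting each shared vertex once the boundary has gcd(9,4) + gcd(12,3) + gcd(22,26) + gcd(50,42) + gcd(57,45) + gcd(36,22) = 1+3+2+2+3+2 = 13.
Pick's theorem gives I = A − B/2 + 1 = 416.5 − 13/2 + 1 = 411.

411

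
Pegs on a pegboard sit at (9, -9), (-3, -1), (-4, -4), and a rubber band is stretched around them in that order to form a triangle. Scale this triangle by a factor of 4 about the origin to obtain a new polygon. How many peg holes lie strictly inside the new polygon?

341

By the shoelace formula, twice the signed area is |[9·(-1) − (-3)·(-9)] + [(-3)·(-4) − (-4)·(-1)] + [(-4)·(-9) − 9·(-4)]| = 44, so the area is 22.
Summing gcd(|Δx|,|Δy|) over the edges gives the boundary count: gcd(12,8) + gcd(1,3) + gcd(13,5) = 4+1+1 = 6.
Scaling by 4 multiplies the area by 4² = 16 (so the new area is 352) and multiplies the boundary lattice-point count by 4, giving 24.
By Pick's theorem, the interior count of the dilated polygon is 352 − 24/2 + 1 = 341.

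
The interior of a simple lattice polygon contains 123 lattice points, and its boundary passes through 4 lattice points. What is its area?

Pick's theorem states A = I + B/2 − 1, so A = 123 + 4/2 − 1 = 124.

124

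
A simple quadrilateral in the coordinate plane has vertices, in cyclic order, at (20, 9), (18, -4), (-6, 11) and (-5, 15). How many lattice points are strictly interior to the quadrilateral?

222

By the shoelace formula, twice the signed area is |(20·(-4) − 18·9) + (18·11 − (-6)·(-4)) + ((-6)·15 − (-5)·11) + ((-5)·9 − 20·15)| = 448, so the area is 224.
Summing gcd(|Δx|,|Δy|) over the edges gives the boundary count: gcd(2,13) + gcd(24,15) + gcd(1,4) + gcd(25,6) = 1+3+1+1 = 6.
Pick's theorem gives I = A − B/2 + 1 = 224 − 6/2 + 1 = 222.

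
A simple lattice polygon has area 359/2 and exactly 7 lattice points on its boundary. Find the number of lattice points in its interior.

177

From Pick's theorem, I = A − B/2 + 1 = 359/2 − 7/2 + 1 = 177.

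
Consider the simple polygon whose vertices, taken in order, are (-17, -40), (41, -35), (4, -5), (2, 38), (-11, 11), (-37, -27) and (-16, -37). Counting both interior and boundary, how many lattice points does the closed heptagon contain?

2217

Using the shoelace formula, 2A = |((-17)·(-35) − 41·(-40)) + (41·(-5) − 4·(-35)) + (4·38 − 2·(-5)) + (2·11 − (-11)·38) + ((-11)·(-27) − (-37)·11) + ((-37)·(-37) − (-16)·(-27)) + ((-16)·(-40) − (-17)·(-37))| = 4424, so the area is 2212.
Summing gcd(|Δx|,|Δy|) over the edges gives the boundary count: gcd(58,5) + gcd(37,30) + gcd(2,43) + gcd(13,27) + gcd(26,38) + gcd(21,10) + gcd(1,3) = 1+1+1+1+2+1+1 = 8.
Pick's theorem gives I = A − B/2 + 1 = 2212 − 8/2 + 1 = 2209, so the closed region contains I + B = 2209 + 8 = 2217 lattice points.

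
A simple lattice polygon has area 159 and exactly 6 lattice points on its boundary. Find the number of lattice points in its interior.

Pick's theorem A = I + B/2 − 1 rearranges to I = A − B/2 + 1 = 159 − 6/2 + 1 = 157.

157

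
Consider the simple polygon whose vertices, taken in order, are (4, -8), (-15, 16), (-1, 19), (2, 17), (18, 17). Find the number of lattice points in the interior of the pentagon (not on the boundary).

Using the shoelace formula, 2A = |(4·16 − (-15)·(-8)) + ((-15)·19 − (-1)·16) + ((-1)·17 − 2·19) + (2·17 − 18·17) + (18·(-8) − 4·17)| = 864, so the area is 432.
The number of boundary lattice points is Σ gcd(|Δx|,|Δy|) = gcd(19,24) + gcd(14,3) + gcd(3,2) + gcd(16,0) + gcd(14,25) = 1+1+1+16+1 = 20.
By Pick's theorem A = I + B/2 − 1, so I = 432 − 20/2 + 1 = 423.

423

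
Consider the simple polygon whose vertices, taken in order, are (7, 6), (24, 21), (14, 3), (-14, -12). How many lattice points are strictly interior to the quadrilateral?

Using the shoelace formula, 2A = |(7·21 − 24·6) + (24·3 − 14·21) + (14·(-12) − (-14)·3) + ((-14)·6 − 7·(-12))| = 345, so the area is 345/2.
Summing gcd(|Δx|,|Δy|) over the edges gives the boundary count: gcd(17,15) + gcd(10,18) + gcd(28,15) + gcd(21,18) = 1+2+1+3 = 7.
By Pick's theorem A = I + B/2 − 1, so I = 345/2 − 7/2 + 1 = 170.

170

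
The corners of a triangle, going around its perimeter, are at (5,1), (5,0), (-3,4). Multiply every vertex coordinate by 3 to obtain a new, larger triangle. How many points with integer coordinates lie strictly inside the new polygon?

Using the shoelace formula, 2A = |[5·0 − 5·1] + [5·4 − (-3)·0] + [(-3)·1 − 5·4]| = 8, so the area is 4.
The number of boundary lattice points is Σ gcd(|Δx|,|Δy|) = gcd(0,1) + gcd(8,4) + gcd(8,3) = 1+4+1 = 6.
Scaling by 3 multiplies the area by 3² = 9 (so the new area is 36) and multiplies the boundary lattice-point count by 3, giving 18.
By Pick's theorem, the interior count of the dilated polygon is 36 − 18/2 + 1 = 28.

28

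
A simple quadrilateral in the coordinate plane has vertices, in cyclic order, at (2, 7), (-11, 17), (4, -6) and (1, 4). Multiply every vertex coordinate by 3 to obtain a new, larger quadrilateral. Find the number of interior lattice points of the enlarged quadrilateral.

580

The shoelace formula gives twice the area as |[2·17 − (-11)·7] + [(-11)·(-6) − 4·17] + [4·4 − 1·(-6)] + [1·7 − 2·4]| = 130, so the area is 65.
Along each edge there are gcd(|Δx|,|Δy|)+1 lattice points, so counting each shared vertex once the boundary has gcd(13,10) + gcd(15,23) + gcd(3,10) + gcd(1,3) = 1+1+1+1 = 4.
Scaling by 3 multiplies the area by 3² = 9 (so the new area is 585) and multiplies the boundary lattice-point count by 3, giving 12.
By Pick's theorem, the interior count of the dilated polygon is 585 − 12/2 + 1 = 580.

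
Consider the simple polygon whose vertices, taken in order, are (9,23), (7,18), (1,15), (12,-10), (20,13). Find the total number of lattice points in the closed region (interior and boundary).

303

Using the shoelace formula, 2A = |[9·18 − 7·23] + [7·15 − 1·18] + [1·(-10) − 12·15] + [12·13 − 20·(-10)] + [20·23 − 9·13]| = 597, so the area is 597/2.
Along each edge there are gcd(|Δx|,|Δy|)+1 lattice points, so counting each shared vertex once the boundary has gcd(2,5) + gcd(6,3) + gcd(11,25) + gcd(8,23) + gcd(11,10) = 1+3+1+1+1 = 7.
Pick's theorem gives I = A − B/2 + 1 = 597/2 − 7/2 + 1 = 296, so the closed region contains I + B = 296 + 7 = 303 lattice points.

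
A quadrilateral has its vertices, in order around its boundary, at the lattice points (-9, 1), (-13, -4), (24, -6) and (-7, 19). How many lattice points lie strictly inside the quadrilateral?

399

Using the shoelace formula, 2A = |((-9)·(-4) − (-13)·1) + ((-13)·(-6) − 24·(-4)) + (24·19 − (-7)·(-6)) + ((-7)·1 − (-9)·19)| = 801, so the area is 801/2.
Along each edge there are gcd(|Δx|,|Δy|)+1 lattice points, so counting each shared vertex once the boundary has gcd(4,5) + gcd(37,2) + gcd(31,25) + gcd(2,18) = 1+1+1+2 = 5.
Pick's theorem gives I = A − B/2 + 1 = 801/2 − 5/2 + 1 = 399.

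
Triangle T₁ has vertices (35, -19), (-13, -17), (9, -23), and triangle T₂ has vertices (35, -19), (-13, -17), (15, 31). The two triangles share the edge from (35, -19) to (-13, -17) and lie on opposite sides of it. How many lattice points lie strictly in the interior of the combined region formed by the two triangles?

The union is the simple quadrilateral with vertices (35, -19), (9, -23), (-13, -17), (15, 31) in order.
The shoelace formula gives twice the area as |[35·(-23) − 9·(-19)] + [9·(-17) − (-13)·(-23)] + [(-13)·31 − 15·(-17)] + [15·(-19) − 35·31]| = 2604, so the area is 1302.
Summing gcd(|Δx|,|Δy|) over the edges gives the boundary count: gcd(26,4) + gcd(22,6) + gcd(28,48) + gcd(20,50) = 2+2+4+10 = 18.
By Pick's theorem I = A − B/2 + 1 = 1302 − 18/2 + 1 = 1294.

1294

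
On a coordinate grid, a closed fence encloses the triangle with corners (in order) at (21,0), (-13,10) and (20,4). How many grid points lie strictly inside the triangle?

61

The shoelace formula gives twice the area as |(21·10 − (-13)·0) + ((-13)·4 − 20·10) + (20·0 − 21·4)| = 126, so the area is 63.
Summing gcd(|Δx|,|Δy|) over the edges gives the boundary count: gcd(34,10) + gcd(33,6) + gcd(1,4) = 2+3+1 = 6.
Pick's theorem gives I = A − B/2 + 1 = 63 − 6/2 + 1 = 61.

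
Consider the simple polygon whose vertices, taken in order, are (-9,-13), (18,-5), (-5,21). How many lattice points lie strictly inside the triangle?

Using the shoelace formula, 2A = |((-9)·(-5) − 18·(-13)) + (18·21 − (-5)·(-5)) + ((-5)·(-13) − (-9)·21)| = 886, so the area is 443.
Summing gcd(|Δx|,|Δy|) over the edges gives the boundary count: gcd(27,8) + gcd(23,26) + gcd(4,34) = 1+1+2 = 4.
Pick's theorem gives I = A − B/2 + 1 = 443 − 4/2 + 1 = 442.

442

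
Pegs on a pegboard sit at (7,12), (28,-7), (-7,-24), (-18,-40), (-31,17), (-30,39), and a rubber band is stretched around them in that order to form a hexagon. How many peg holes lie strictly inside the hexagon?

2066

The shoelace formula gives twice the area as |(7·(-7) − 28·12) + (28·(-24) − (-7)·(-7)) + ((-7)·(-40) − (-18)·(-24)) + ((-18)·17 − (-31)·(-40)) + ((-31)·39 − (-30)·17) + ((-30)·12 − 7·39)| = 4136, so the area is 2068.
Summing gcd(|Δx|,|Δy|) over the edges gives the boundary count: gcd(21,19) + gcd(35,17) + gcd(11,16) + gcd(13,57) + gcd(1,22) + gcd(37,27) = 1+1+1+1+1+1 = 6.
By Pick's theorem A = I + B/2 − 1, so I = 2068 − 6/2 + 1 = 2066.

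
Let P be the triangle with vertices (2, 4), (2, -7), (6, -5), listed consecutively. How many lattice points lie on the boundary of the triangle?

14

The number of boundary lattice points is Σ gcd(|Δx|,|Δy|) = gcd(0,11) + gcd(4,2) + gcd(4,9) = 11+2+1 = 14.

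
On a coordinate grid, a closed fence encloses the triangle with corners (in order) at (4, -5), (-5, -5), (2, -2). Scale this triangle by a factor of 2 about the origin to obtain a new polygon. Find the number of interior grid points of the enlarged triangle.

By the shoelace formula, twice the signed area is |[4·(-5) − (-5)·(-5)] + [(-5)·(-2) − 2·(-5)] + [2·(-5) − 4·(-2)]| = 27, so the area is 13.5.
Along each edge there are gcd(|Δx|,|Δy|)+1 lattice points, so counting each shared vertex once the boundary has gcd(9,0) + gcd(7,3) + gcd(2,3) = 9+1+1 = 11.
Scaling by 2 multiplies the area by 2² = 4 (so the new area is 54) and multiplies the boundary lattice-point count by 2, giving 22.
By Pick's theorem, the interior count of the dilated polygon is 54 − 22/2 + 1 = 44.

44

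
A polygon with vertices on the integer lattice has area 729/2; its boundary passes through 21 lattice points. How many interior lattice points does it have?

From Pick's theorem, I = A − B/2 + 1 = 729/2 − 21/2 + 1 = 355.

355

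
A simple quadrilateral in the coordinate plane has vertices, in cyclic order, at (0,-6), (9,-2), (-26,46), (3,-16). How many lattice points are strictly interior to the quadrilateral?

337

Using the shoelace formula, 2A = |[0·(-2) − 9·(-6)] + [9·46 − (-26)·(-2)] + [(-26)·(-16) − 3·46] + [3·(-6) − 0·(-16)]| = 676, so the area is 338.
The number of boundary lattice points is Σ gcd(|Δx|,|Δy|) = gcd(9,4) + gcd(35,48) + gcd(29,62) + gcd(3,10) = 1+1+1+1 = 4.
By Pick's theorem A = I + B/2 − 1, so I = 338 − 4/2 + 1 = 337.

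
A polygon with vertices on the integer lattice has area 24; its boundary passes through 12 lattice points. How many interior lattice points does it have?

Pick's theorem A = I + B/2 − 1 rearranges to I = A − B/2 + 1 = 24 − 12/2 + 1 = 19.

19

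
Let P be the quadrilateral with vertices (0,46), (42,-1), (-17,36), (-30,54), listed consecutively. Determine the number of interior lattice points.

The shoelace formula gives twice the area as |(0·(-1) − 42·46) + (42·36 − (-17)·(-1)) + ((-17)·54 − (-30)·36) + ((-30)·46 − 0·54)| = 1655, so the area is 827.5.
Along each edge there are gcd(|Δx|,|Δy|)+1 lattice points, so counting each shared vertex once the boundary has gcd(42,47) + gcd(59,37) + gcd(13,18) + gcd(30,8) = 1+1+1+2 = 5.
By Pick's theorem A = I + B/2 − 1, so I = 827.5 − 5/2 + 1 = 826.

826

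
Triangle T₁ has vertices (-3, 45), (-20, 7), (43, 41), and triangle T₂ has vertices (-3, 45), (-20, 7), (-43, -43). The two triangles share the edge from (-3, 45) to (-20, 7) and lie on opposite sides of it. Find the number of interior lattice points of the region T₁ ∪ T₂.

The union is the simple quadrilateral with vertices (-3, 45), (43, 41), (-20, 7), (-43, -43) in order.
The shoelace formula gives twice the area as |((-3)·41 − 43·45) + (43·7 − (-20)·41) + ((-20)·(-43) − (-43)·7) + ((-43)·45 − (-3)·(-43))| = 1840, so the area is 920.
The number of boundary lattice points is Σ gcd(|Δx|,|Δy|) = gcd(46,4) + gcd(63,34) + gcd(23,50) + gcd(40,88) = 2+1+1+8 = 12.
By Pick's theorem I = A − B/2 + 1 = 920 − 12/2 + 1 = 915.

915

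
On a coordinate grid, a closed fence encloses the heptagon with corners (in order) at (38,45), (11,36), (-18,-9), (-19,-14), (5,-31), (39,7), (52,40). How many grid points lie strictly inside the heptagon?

Using the shoelace formula, 2A = |[38·36 − 11·45] + [11·(-9) − (-18)·36] + [(-18)·(-14) − (-19)·(-9)] + [(-19)·(-31) − 5·(-14)] + [5·7 − 39·(-31)] + [39·40 − 52·7] + [52·45 − 38·40]| = 5422, so the area is 2711.
Summing gcd(|Δx|,|Δy|) over the edges gives the boundary count: gcd(27,9) + gcd(29,45) + gcd(1,5) + gcd(24,17) + gcd(34,38) + gcd(13,33) + gcd(14,5) = 9+1+1+1+2+1+1 = 16.
Pick's theorem gives I = A − B/2 + 1 = 2711 − 16/2 + 1 = 2704.

2704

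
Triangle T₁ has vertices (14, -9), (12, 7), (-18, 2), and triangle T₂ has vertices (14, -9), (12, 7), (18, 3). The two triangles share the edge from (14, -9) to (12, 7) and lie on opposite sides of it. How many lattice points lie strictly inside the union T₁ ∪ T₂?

The union is the simple quadrilateral with vertices (14, -9), (-18, 2), (12, 7), (18, 3) in order.
By the shoelace formula, twice the signed area is |[14·2 − (-18)·(-9)] + [(-18)·7 − 12·2] + [12·3 − 18·7] + [18·(-9) − 14·3]| = 578, so the area is 289.
Summing gcd(|Δx|,|Δy|) over the edges gives the boundary count: gcd(32,11) + gcd(30,5) + gcd(6,4) + gcd(4,12) = 1+5+2+4 = 12.
By Pick's theorem I = A − B/2 + 1 = 289 − 12/2 + 1 = 284.

284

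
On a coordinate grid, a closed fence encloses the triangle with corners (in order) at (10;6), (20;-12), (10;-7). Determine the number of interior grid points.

Using the shoelace formula, 2A = |[10·(-12) − 20·6] + [20·(-7) − 10·(-12)] + [10·6 − 10·(-7)]| = 130, so the area is 65.
The number of boundary lattice points is Σ gcd(|Δx|,|Δy|) = gcd(10,18) + gcd(10,5) + gcd(0,13) = 2+5+13 = 20.
Pick's theorem gives I = A − B/2 + 1 = 65 − 20/2 + 1 = 56.

56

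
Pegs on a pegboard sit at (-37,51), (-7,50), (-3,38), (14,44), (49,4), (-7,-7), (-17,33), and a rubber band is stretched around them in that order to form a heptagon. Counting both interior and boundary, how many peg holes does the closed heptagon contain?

2355

By the shoelace formula, twice the signed area is |((-37)·50 − (-7)·51) + ((-7)·38 − (-3)·50) + ((-3)·44 − 14·38) + (14·4 − 49·44) + (49·(-7) − (-7)·4) + ((-7)·33 − (-17)·(-7)) + ((-17)·51 − (-37)·33)| = 4684, so the area is 2342.
Summing gcd(|Δx|,|Δy|) over the edges gives the boundary count: gcd(30,1) + gcd(4,12) + gcd(17,6) + gcd(35,40) + gcd(56,11) + gcd(10,40) + gcd(20,18) = 1+4+1+5+1+10+2 = 24.
Pick's theorem gives I = A − B/2 + 1 = 2342 − 24/2 + 1 = 2331, so the closed region contains I + B = 2331 + 24 = 2355 lattice points.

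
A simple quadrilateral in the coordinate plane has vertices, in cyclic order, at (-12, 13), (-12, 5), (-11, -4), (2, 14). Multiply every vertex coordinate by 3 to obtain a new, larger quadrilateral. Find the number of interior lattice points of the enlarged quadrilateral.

By the shoelace formula, twice the signed area is |[(-12)·5 − (-12)·13] + [(-12)·(-4) − (-11)·5] + [(-11)·14 − 2·(-4)] + [2·13 − (-12)·14]| = 247, so the area is 123.5.
The number of boundary lattice points is Σ gcd(|Δx|,|Δy|) = gcd(0,8) + gcd(1,9) + gcd(13,18) + gcd(14,1) = 8+1+1+1 = 11.
Scaling by 3 multiplies the area by 3² = 9 (so the new area is 1111.5) and multiplies the boundary lattice-point count by 3, giving 33.
By Pick's theorem, the interior count of the dilated polygon is 1111.5 − 33/2 + 1 = 1096.

1096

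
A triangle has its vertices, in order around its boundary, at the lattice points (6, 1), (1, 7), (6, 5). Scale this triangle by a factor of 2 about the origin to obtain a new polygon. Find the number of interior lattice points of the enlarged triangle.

The shoelace formula gives twice the area as |(6·7 − 1·1) + (1·5 − 6·7) + (6·1 − 6·5)| = 20, so the area is 10.
Summing gcd(|Δx|,|Δy|) over the edges gives the boundary count: gcd(5,6) + gcd(5,2) + gcd(0,4) = 1+1+4 = 6.
Scaling by 2 multiplies the area by 2² = 4 (so the new area is 40) and multiplies the boundary lattice-point count by 2, giving 12.
By Pick's theorem, the interior count of the dilated polygon is 40 − 12/2 + 1 = 35.

35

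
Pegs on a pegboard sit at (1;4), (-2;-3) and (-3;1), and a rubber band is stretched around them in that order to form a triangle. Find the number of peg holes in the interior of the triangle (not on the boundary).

The shoelace formula gives twice the area as |(1·(-3) − (-2)·4) + ((-2)·1 − (-3)·(-3)) + ((-3)·4 − 1·1)| = 19, so the area is 19/2.
Summing gcd(|Δx|,|Δy|) over the edges gives the boundary count: gcd(3,7) + gcd(1,4) + gcd(4,3) = 1+1+1 = 3.
Pick's theorem gives I = A − B/2 + 1 = 19/2 − 3/2 + 1 = 9.

9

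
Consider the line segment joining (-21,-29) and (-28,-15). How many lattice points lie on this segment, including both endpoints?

8

The number of lattice points on a segment between lattice points is gcd(|Δx|,|Δy|) + 1 = gcd(7,14) + 1 = 7 + 1 = 8.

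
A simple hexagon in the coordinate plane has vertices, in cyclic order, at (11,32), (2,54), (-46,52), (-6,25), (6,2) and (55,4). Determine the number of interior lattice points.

Using the shoelace formula, 2A = |(11·54 − 2·32) + (2·52 − (-46)·54) + ((-46)·25 − (-6)·52) + ((-6)·2 − 6·25) + (6·4 − 55·2) + (55·32 − 11·4)| = 3748, so the area is 1874.
Along each edge there are gcd(|Δx|,|Δy|)+1 lattice points, so counting each shared vertex once the boundary has gcd(9,22) + gcd(48,2) + gcd(40,27) + gcd(12,23) + gcd(49,2) + gcd(44,28) = 1+2+1+1+1+4 = 10.
Pick's theorem gives I = A − B/2 + 1 = 1874 − 10/2 + 1 = 1870.

1870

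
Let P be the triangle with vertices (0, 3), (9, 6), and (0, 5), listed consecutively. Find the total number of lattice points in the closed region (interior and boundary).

13

By the shoelace formula, twice the signed area is |[0·6 − 9·3] + [9·5 − 0·6] + [0·3 − 0·5]| = 18, so the area is 9.
Along each edge there are gcd(|Δx|,|Δy|)+1 lattice points, so counting each shared vertex once the boundary has gcd(9,3) + gcd(9,1) + gcd(0,2) = 3+1+2 = 6.
Pick's theorem gives I = A − B/2 + 1 = 9 − 6/2 + 1 = 7, so the closed region contains I + B = 7 + 6 = 13 lattice points.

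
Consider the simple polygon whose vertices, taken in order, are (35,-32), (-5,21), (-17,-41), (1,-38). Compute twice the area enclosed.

3122

Using the shoelace formula, 2A = |(35·21 − (-5)·(-32)) + ((-5)·(-41) − (-17)·21) + ((-17)·(-38) − 1·(-41)) + (1·(-32) − 35·(-38))| = 3122, so the area is 1561.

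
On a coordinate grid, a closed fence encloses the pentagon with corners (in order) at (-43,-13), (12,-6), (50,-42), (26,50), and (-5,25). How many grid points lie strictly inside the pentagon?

2899

Using the shoelace formula, 2A = |[(-43)·(-6) − 12·(-13)] + [12·(-42) − 50·(-6)] + [50·50 − 26·(-42)] + [26·25 − (-5)·50] + [(-5)·(-13) − (-43)·25]| = 5842, so the area is 2921.
Summing gcd(|Δx|,|Δy|) over the edges gives the boundary count: gcd(55,7) + gcd(38,36) + gcd(24,92) + gcd(31,25) + gcd(38,38) = 1+2+4+1+38 = 46.
By Pick's theorem A = I + B/2 − 1, so I = 2921 − 46/2 + 1 = 2899.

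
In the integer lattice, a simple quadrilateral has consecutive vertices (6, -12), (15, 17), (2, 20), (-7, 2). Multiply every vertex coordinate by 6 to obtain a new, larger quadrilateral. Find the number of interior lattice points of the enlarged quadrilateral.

13717

Using the shoelace formula, 2A = |(6·17 − 15·(-12)) + (15·20 − 2·17) + (2·2 − (-7)·20) + ((-7)·(-12) − 6·2)| = 764, so the area is 382.
The number of boundary lattice points is Σ gcd(|Δx|,|Δy|) = gcd(9,29) + gcd(13,3) + gcd(9,18) + gcd(13,14) = 1+1+9+1 = 12.
Scaling by 6 multiplies the area by 6² = 36 (so the new area is 13752) and multiplies the boundary lattice-point count by 6, giving 72.
By Pick's theorem, the interior count of the dilated polygon is 13752 − 72/2 + 1 = 13717.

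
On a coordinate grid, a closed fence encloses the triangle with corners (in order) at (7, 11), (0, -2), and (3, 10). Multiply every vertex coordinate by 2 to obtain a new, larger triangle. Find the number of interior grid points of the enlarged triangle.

86

By the shoelace formula, twice the signed area is |[7·(-2) − 0·11] + [0·10 − 3·(-2)] + [3·11 − 7·10]| = 45, so the area is 45/2.
Along each edge there are gcd(|Δx|,|Δy|)+1 lattice points, so counting each shared vertex once the boundary has gcd(7,13) + gcd(3,12) + gcd(4,1) = 1+3+1 = 5.
Scaling by 2 multiplies the area by 2² = 4 (so the new area is 90) and multiplies the boundary lattice-point count by 2, giving 10.
By Pick's theorem, the interior count of the dilated polygon is 90 − 10/2 + 1 = 86.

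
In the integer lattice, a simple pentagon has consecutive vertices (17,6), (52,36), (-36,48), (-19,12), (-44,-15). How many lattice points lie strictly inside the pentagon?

Using the shoelace formula, 2A = |(17·36 − 52·6) + (52·48 − (-36)·36) + ((-36)·12 − (-19)·48) + ((-19)·(-15) − (-44)·12) + ((-44)·6 − 17·(-15))| = 5376, so the area is 2688.
The number of boundary lattice points is Σ gcd(|Δx|,|Δy|) = gcd(35,30) + gcd(88,12) + gcd(17,36) + gcd(25,27) + gcd(61,21) = 5+4+1+1+1 = 12.
By Pick's theorem A = I + B/2 − 1, so I = 2688 − 12/2 + 1 = 2683.

2683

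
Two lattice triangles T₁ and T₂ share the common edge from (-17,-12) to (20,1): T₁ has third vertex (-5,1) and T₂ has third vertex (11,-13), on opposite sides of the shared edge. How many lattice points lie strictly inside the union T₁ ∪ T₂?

350

The union is the simple quadrilateral with vertices (-17,-12), (-5,1), (20,1), (11,-13) in order.
The shoelace formula gives twice the area as |[(-17)·1 − (-5)·(-12)] + [(-5)·1 − 20·1] + [20·(-13) − 11·1] + [11·(-12) − (-17)·(-13)]| = 726, so the area is 363.
The number of boundary lattice points is Σ gcd(|Δx|,|Δy|) = gcd(12,13) + gcd(25,0) + gcd(9,14) + gcd(28,1) = 1+25+1+1 = 28.
By Pick's theorem I = A − B/2 + 1 = 363 − 28/2 + 1 = 350.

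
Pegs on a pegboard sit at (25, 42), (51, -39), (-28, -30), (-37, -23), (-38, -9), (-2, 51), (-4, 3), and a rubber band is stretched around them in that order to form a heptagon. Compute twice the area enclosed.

By the shoelace formula, twice the signed area is |(25·(-39) − 51·42) + (51·(-30) − (-28)·(-39)) + ((-28)·(-23) − (-37)·(-30)) + ((-37)·(-9) − (-38)·(-23)) + ((-38)·51 − (-2)·(-9)) + ((-2)·3 − (-4)·51) + ((-4)·42 − 25·3)| = 8747, so the area is 8747/2.

8747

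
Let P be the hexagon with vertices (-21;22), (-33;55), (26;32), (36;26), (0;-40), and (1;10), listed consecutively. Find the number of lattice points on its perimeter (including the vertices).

The number of boundary lattice points is Σ gcd(|Δx|,|Δy|) = gcd(12,33) + gcd(59,23) + gcd(10,6) + gcd(36,66) + gcd(1,50) + gcd(22,12) = 3+1+2+6+1+2 = 15.

15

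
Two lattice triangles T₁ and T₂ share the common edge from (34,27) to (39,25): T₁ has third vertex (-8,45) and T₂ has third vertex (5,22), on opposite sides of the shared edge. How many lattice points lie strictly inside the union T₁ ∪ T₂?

The union is the simple quadrilateral with vertices (34,27), (-8,45), (39,25), (5,22) in order.
By the shoelace formula, twice the signed area is |(34·45 − (-8)·27) + ((-8)·25 − 39·45) + (39·22 − 5·25) + (5·27 − 34·22)| = 89, so the area is 89/2.
Summing gcd(|Δx|,|Δy|) over the edges gives the boundary count: gcd(42,18) + gcd(47,20) + gcd(34,3) + gcd(29,5) = 6+1+1+1 = 9.
By Pick's theorem I = A − B/2 + 1 = 89/2 − 9/2 + 1 = 41.

41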